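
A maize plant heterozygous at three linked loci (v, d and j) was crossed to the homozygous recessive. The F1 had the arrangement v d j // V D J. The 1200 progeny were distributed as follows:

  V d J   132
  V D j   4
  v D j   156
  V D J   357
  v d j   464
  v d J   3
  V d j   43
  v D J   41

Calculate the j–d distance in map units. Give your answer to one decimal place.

24.6 map units

The two rarest classes, v d J and V D j, are the double crossovers. Comparing them with the parentals, only the j allele has switched, so j is the middle locus and the order is v – j – d.
Crossovers in the j–d interval produce the single-crossover classes v D j and V d J (156 + 132 = 288) plus the double crossovers (7).
RF(j–d) = (288 + 7) / 1200 = 295/1200 = 0.2458 → 24.6 map units.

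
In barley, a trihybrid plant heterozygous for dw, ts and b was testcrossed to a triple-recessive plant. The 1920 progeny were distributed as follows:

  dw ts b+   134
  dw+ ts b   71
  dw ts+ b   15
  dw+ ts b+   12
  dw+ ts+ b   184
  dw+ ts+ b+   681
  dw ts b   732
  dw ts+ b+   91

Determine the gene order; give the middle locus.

ts

The two most frequent reciprocal classes, dw+ ts+ b+ and dw ts b, are the parental types, so the F1 was dw+ ts+ b+ / dw ts b.
The two rarest classes, dw+ ts b+ and dw ts+ b, are the double crossovers. Comparing them with the parentals, only the ts allele has switched, so ts is the middle locus and the order is dw – ts – b.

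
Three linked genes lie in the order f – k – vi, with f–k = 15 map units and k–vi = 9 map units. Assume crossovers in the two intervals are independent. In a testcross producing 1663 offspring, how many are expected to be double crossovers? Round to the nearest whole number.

22

Map distances give recombination frequencies of 0.150 and 0.090 for the two intervals.
With no interference, expected double-crossover frequency = 0.150 × 0.090 = 0.01350.
Expected number = 0.01350 × 1663 = 22.45 ≈ 22.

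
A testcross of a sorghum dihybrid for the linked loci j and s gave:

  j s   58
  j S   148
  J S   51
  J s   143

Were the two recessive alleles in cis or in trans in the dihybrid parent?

trans

The two most frequent classes are J s (143) and j S (148); these are the parental (non-recombinant) types.
So the F1 carried J s on one chromosome and j S on the other — the recessive alleles are on opposite chromosomes (trans / repulsion).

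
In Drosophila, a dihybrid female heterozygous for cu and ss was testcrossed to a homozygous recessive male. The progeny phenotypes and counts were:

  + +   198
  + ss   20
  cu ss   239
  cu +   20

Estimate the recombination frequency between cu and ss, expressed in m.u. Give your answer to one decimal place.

The two most frequent classes, + + (198) and cu ss (239), are the parental types, so the F1 was + + / cu ss.
The recombinant classes are + ss and cu +: 20 + 20 = 40.
Recombination frequency = 40/477 = 0.0839 ≈ 8.4%, i.e. 8.4 m.u.

8.4 m.u.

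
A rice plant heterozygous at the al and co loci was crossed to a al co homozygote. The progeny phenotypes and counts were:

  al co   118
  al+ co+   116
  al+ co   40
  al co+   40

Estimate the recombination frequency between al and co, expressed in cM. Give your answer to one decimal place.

The two most frequent classes, al+ co+ (116) and al co (118), are the parental types, so the F1 was al+ co+ / al co.
The recombinant classes are al+ co and al co+: 40 + 40 = 80.
Recombination frequency = 80/314 = 0.2548 ≈ 25.5%, i.e. 25.5 cM.

25.5 cM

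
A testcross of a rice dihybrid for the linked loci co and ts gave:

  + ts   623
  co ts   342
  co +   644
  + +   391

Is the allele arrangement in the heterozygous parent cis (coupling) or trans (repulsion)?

The two most frequent classes are + ts (623) and co + (644); these are the parental (non-recombinant) types.
So the F1 carried + ts on one chromosome and co + on the other — the recessive alleles are on opposite chromosomes (trans / repulsion).

trans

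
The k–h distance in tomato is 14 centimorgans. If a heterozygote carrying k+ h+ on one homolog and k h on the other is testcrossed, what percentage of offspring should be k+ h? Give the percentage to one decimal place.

A map distance of 14 centimorgans corresponds to a recombination frequency of 0.140.
The F1 is k+ h+ / k h, so k+ h is a recombinant gamete class with expected frequency r/2 = 0.140/2 = 0.0700.
That is 0.0700 = 7.0% of the progeny.

7.0%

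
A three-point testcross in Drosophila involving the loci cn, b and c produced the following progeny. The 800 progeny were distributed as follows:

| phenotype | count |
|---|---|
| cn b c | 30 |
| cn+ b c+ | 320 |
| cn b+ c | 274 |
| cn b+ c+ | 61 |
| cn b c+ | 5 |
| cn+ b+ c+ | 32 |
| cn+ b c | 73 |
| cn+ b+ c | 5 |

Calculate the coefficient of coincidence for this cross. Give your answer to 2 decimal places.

The two most frequent reciprocal classes, cn b+ c and cn+ b c+, are the parental types, so the F1 was cn b+ c / cn+ b c+.
The two rarest classes, cn+ b+ c and cn b c+, are the double crossovers. Comparing them with the parentals, only the cn allele has switched, so cn is the middle locus and the order is c – cn – b.
c–cn: (134 + 10)/800 = 0.1800; cn–b: (62 + 10)/800 = 0.0900.
Expected DCO frequency = 0.1800 × 0.0900 ≈ 0.01620; observed = 10/800 ≈ 0.01250.
Coefficient of coincidence = 0.01250/0.01620 ≈ 0.77.

0.77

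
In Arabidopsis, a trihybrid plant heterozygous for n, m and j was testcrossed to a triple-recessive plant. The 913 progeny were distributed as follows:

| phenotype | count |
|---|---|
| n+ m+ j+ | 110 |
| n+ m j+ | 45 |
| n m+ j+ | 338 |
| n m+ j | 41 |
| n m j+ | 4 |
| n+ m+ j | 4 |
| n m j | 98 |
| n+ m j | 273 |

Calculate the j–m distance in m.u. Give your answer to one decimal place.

The two most frequent reciprocal classes, n m+ j+ and n+ m j, are the parental types, so the F1 was n m+ j+ / n+ m j.
The two rarest classes, n m j+ and n+ m+ j, are the double crossovers. Comparing them with the parentals, only the m allele has switched, so m is the middle locus and the order is n – m – j.
Crossovers in the m–j interval produce the single-crossover classes n m+ j and n+ m j+ (41 + 45 = 86) plus the double crossovers (8).
RF(m–j) = (86 + 8) / 913 = 94/913 = 0.1030 → 10.3 m.u.

10.3 m.u.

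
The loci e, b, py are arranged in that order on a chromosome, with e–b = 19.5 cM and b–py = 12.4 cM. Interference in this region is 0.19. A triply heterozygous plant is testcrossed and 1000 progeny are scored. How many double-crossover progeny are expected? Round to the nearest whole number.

20

Map distances give recombination frequencies of 0.195 and 0.124 for the two intervals.
With interference 0.19 (so coincidence = 0.81), expected double-crossover frequency = 0.195 × 0.124 × 0.81 = 0.01959.
Expected number = 0.01959 × 1000 = 19.59 ≈ 20.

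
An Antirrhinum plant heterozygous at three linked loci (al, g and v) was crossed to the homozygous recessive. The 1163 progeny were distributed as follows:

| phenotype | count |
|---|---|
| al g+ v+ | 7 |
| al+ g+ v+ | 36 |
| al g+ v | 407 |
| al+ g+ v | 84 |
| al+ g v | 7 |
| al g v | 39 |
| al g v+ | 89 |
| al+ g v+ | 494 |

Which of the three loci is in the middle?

The two most frequent reciprocal classes, al+ g v+ and al g+ v, are the parental types, so the F1 was al+ g v+ / al g+ v.
The two rarest classes, al+ g v and al g+ v+, are the double crossovers. Comparing them with the parentals, only the v allele has switched, so v is the middle locus and the order is al – v – g.

v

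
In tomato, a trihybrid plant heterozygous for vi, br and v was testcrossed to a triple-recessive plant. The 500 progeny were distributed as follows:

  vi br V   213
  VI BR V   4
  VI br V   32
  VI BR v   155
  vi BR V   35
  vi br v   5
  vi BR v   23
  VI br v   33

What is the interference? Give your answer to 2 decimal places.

0.09

The two most frequent reciprocal classes, VI BR v and vi br V, are the parental types, so the F1 was VI BR v / vi br V.
The two rarest classes, VI BR V and vi br v, are the double crossovers. Comparing them with the parentals, only the v allele has switched, so v is the middle locus and the order is vi – v – br.
vi–v: (55 + 9)/500 = 0.1280; v–br: (68 + 9)/500 = 0.1540.
Expected DCO frequency = 0.1280 × 0.1540 ≈ 0.01971; observed = 9/500 ≈ 0.01800.
Coefficient of coincidence = 0.01800/0.01971 ≈ 0.91; interference = 1 − 0.91 = 0.09.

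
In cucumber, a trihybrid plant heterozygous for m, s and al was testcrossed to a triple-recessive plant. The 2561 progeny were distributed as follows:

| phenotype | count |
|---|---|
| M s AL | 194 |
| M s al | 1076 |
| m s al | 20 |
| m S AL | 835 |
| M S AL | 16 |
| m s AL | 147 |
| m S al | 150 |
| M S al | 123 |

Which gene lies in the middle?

m

The two most frequent reciprocal classes, m S AL and M s al, are the parental types, so the F1 was m S AL / M s al.
The two rarest classes, M S AL and m s al, are the double crossovers. Comparing them with the parentals, only the m allele has switched, so m is the middle locus and the order is s – m – al.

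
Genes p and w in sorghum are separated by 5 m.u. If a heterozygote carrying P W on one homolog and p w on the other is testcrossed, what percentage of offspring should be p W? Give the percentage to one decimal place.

A map distance of 5 m.u. corresponds to a recombination frequency of 0.050.
The F1 is P W / p w, so p W is a recombinant gamete class with expected frequency r/2 = 0.050/2 = 0.0250.
That is 0.0250 = 2.5% of the progeny.

2.5%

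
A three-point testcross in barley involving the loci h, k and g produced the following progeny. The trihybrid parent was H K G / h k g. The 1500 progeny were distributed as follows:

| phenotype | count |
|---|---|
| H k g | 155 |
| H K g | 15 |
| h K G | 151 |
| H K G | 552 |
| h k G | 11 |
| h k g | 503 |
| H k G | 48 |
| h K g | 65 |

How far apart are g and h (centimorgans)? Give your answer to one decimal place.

22.1 centimorgans

The two rarest classes, H K g and h k G, are the double crossovers. Comparing them with the parentals, only the g allele has switched, so g is the middle locus and the order is k – g – h.
Crossovers in the g–h interval produce the single-crossover classes h K G and H k g (151 + 155 = 306) plus the double crossovers (26).
RF(g–h) = (306 + 26) / 1500 = 332/1500 = 0.2213 → 22.1 centimorgans.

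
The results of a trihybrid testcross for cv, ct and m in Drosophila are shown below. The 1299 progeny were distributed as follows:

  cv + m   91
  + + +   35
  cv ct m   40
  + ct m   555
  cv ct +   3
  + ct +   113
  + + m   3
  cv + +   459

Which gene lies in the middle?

The two most frequent reciprocal classes, + ct m and cv + +, are the parental types, so the F1 was + ct m / cv + +.
The two rarest classes, + + m and cv ct +, are the double crossovers. Comparing them with the parentals, only the ct allele has switched, so ct is the middle locus and the order is m – ct – cv.

ct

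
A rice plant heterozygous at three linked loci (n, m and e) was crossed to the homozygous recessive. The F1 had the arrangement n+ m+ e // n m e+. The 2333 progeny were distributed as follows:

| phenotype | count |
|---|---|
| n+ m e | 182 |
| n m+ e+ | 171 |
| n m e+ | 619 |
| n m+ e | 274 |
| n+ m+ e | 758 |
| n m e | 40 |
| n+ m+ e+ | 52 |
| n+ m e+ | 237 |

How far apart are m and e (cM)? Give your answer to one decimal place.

The two rarest classes, n+ m+ e+ and n m e, are the double crossovers. Comparing them with the parentals, only the e allele has switched, so e is the middle locus and the order is n – e – m.
Crossovers in the e–m interval produce the single-crossover classes n+ m e and n m+ e+ (182 + 171 = 353) plus the double crossovers (92).
RF(e–m) = (353 + 92) / 2333 = 445/2333 = 0.1907 → 19.1 cM.

19.1 cM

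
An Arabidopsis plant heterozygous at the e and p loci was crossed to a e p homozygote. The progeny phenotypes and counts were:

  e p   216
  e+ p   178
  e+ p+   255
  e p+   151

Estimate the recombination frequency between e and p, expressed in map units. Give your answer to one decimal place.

41.1 map units

The two most frequent classes, e+ p+ (255) and e p (216), are the parental types, so the F1 was e+ p+ / e p.
The recombinant classes are e+ p and e p+: 178 + 151 = 329.
Recombination frequency = 329/800 = 0.4113 ≈ 41.1%, i.e. 41.1 map units.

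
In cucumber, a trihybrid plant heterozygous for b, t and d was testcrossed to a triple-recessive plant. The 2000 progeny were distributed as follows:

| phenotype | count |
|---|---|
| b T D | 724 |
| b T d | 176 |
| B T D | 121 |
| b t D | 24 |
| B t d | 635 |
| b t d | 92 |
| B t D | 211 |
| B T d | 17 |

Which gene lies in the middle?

t

The two most frequent reciprocal classes, b T D and B t d, are the parental types, so the F1 was b T D / B t d.
The two rarest classes, b t D and B T d, are the double crossovers. Comparing them with the parentals, only the t allele has switched, so t is the middle locus and the order is b – t – d.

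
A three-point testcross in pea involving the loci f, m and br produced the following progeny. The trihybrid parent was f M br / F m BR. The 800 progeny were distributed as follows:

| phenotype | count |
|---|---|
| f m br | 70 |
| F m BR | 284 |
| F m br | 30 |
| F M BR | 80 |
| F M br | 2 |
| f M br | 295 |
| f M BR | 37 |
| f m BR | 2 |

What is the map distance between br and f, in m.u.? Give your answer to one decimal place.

The two rarest classes, F M br and f m BR, are the double crossovers. Comparing them with the parentals, only the f allele has switched, so f is the middle locus and the order is m – f – br.
Crossovers in the f–br interval produce the single-crossover classes f M BR and F m br (37 + 30 = 67) plus the double crossovers (4).
RF(f–br) = (67 + 4) / 800 = 71/800 = 0.0887 → 8.9 m.u.

8.9 m.u.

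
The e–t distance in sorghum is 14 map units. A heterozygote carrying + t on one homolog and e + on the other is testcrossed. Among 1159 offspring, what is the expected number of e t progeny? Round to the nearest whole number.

A map distance of 14 map units corresponds to a recombination frequency of 0.140.
The F1 is + t / e +, so e t is a recombinant gamete class with expected frequency r/2 = 0.140/2 = 0.0700.
Expected number = 0.0700 × 1159 = 81.13 ≈ 81.

81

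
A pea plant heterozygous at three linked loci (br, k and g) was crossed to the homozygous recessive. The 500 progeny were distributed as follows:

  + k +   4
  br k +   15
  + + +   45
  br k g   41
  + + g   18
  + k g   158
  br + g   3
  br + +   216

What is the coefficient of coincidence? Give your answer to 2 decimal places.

0.94

The two most frequent reciprocal classes, br + + and + k g, are the parental types, so the F1 was br + + / + k g.
The two rarest classes, br + g and + k +, are the double crossovers. Comparing them with the parentals, only the g allele has switched, so g is the middle locus and the order is br – g – k.
br–g: (86 + 7)/500 = 0.1860; g–k: (33 + 7)/500 = 0.0800.
Expected DCO frequency = 0.1860 × 0.0800 ≈ 0.01488; observed = 7/500 ≈ 0.01400.
Coefficient of coincidence = 0.01400/0.01488 ≈ 0.94.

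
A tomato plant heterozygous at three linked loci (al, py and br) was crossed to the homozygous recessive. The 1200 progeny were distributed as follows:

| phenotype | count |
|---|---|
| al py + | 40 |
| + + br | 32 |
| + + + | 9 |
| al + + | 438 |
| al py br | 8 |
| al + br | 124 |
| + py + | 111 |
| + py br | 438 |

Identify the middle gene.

al

The two most frequent reciprocal classes, al + + and + py br, are the parental types, so the F1 was al + + / + py br.
The two rarest classes, + + + and al py br, are the double crossovers. Comparing them with the parentals, only the al allele has switched, so al is the middle locus and the order is br – al – py.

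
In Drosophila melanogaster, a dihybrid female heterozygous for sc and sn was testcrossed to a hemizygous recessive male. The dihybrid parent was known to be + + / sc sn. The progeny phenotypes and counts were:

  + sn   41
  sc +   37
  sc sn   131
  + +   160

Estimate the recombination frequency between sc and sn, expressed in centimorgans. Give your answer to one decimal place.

21.1 centimorgans

The recombinant classes are + sn and sc +: 41 + 37 = 78.
Recombination frequency = 78/369 = 0.2114 ≈ 21.1%, i.e. 21.1 centimorgans.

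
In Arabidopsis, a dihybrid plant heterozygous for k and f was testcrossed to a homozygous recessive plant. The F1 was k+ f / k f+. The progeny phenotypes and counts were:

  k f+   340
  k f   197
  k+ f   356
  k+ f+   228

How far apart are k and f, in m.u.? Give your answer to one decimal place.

37.9 m.u.

The recombinant classes are k+ f+ and k f: 228 + 197 = 425.
Recombination frequency = 425/1121 = 0.3791 ≈ 37.9%, i.e. 37.9 m.u.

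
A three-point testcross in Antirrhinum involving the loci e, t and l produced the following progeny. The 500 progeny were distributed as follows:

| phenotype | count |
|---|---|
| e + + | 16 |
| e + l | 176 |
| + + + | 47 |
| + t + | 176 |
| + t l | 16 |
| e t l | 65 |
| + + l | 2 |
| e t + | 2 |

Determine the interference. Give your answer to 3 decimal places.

0.521

The two most frequent reciprocal classes, + t + and e + l, are the parental types, so the F1 was + t + / e + l.
The two rarest classes, e t + and + + l, are the double crossovers. Comparing them with the parentals, only the e allele has switched, so e is the middle locus and the order is l – e – t.
l–e: (32 + 4)/500 = 0.0720; e–t: (112 + 4)/500 = 0.2320.
Expected DCO frequency = 0.0720 × 0.2320 ≈ 0.01670; observed = 4/500 ≈ 0.00800.
Coefficient of coincidence = 0.00800/0.01670 ≈ 0.479; interference = 1 − 0.479 = 0.521.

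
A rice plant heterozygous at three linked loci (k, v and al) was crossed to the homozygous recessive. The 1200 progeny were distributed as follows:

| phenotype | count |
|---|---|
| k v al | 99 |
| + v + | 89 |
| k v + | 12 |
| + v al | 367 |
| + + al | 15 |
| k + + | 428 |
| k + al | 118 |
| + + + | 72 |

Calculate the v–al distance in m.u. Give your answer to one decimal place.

19.5 m.u.

The two most frequent reciprocal classes, + v al and k + +, are the parental types, so the F1 was + v al / k + +.
The two rarest classes, + + al and k v +, are the double crossovers. Comparing them with the parentals, only the v allele has switched, so v is the middle locus and the order is k – v – al.
Crossovers in the v–al interval produce the single-crossover classes + v + and k + al (89 + 118 = 207) plus the double crossovers (27).
RF(v–al) = (207 + 27) / 1200 = 234/1200 = 0.1950 → 19.5 m.u.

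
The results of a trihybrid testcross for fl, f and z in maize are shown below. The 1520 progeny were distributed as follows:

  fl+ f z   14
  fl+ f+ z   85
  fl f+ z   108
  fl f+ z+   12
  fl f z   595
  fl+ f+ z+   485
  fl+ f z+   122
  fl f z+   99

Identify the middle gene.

The two most frequent reciprocal classes, fl+ f+ z+ and fl f z, are the parental types, so the F1 was fl+ f+ z+ / fl f z.
The two rarest classes, fl f+ z+ and fl+ f z, are the double crossovers. Comparing them with the parentals, only the fl allele has switched, so fl is the middle locus and the order is f – fl – z.

fl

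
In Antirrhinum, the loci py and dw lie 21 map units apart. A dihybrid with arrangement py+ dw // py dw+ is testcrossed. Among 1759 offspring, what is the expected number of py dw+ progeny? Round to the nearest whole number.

695

A map distance of 21 map units corresponds to a recombination frequency of 0.210.
The F1 is py+ dw / py dw+, so py dw+ is a parental gamete class with expected frequency (1 − r)/2 = 0.790/2 = 0.3950.
Expected number = 0.3950 × 1759 = 694.81 ≈ 695.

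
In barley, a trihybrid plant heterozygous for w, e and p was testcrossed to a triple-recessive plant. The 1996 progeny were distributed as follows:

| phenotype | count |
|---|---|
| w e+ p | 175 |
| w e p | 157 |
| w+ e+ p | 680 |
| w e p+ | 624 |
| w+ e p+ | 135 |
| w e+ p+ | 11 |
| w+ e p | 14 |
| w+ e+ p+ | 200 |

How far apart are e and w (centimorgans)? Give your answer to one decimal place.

16.8 centimorgans

The two most frequent reciprocal classes, w+ e+ p and w e p+, are the parental types, so the F1 was w+ e+ p / w e p+.
The two rarest classes, w+ e p and w e+ p+, are the double crossovers. Comparing them with the parentals, only the e allele has switched, so e is the middle locus and the order is p – e – w.
Crossovers in the e–w interval produce the single-crossover classes w e+ p and w+ e p+ (175 + 135 = 310) plus the double crossovers (25).
RF(e–w) = (310 + 25) / 1996 = 335/1996 = 0.1678 → 16.8 centimorgans.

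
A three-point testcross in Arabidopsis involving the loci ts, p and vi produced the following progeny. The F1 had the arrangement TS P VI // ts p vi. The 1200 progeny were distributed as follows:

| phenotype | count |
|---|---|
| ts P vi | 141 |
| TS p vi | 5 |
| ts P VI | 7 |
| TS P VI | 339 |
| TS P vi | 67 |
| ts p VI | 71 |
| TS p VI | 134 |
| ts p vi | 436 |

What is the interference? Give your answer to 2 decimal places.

0.67

The two rarest classes, ts P VI and TS p vi, are the double crossovers. Comparing them with the parentals, only the ts allele has switched, so ts is the middle locus and the order is p – ts – vi.
p–ts: (275 + 12)/1200 = 0.2392; ts–vi: (138 + 12)/1200 = 0.1250.
Expected DCO frequency = 0.2392 × 0.1250 ≈ 0.02990; observed = 12/1200 ≈ 0.01000.
Coefficient of coincidence = 0.01000/0.02990 ≈ 0.33; interference = 1 − 0.33 = 0.67.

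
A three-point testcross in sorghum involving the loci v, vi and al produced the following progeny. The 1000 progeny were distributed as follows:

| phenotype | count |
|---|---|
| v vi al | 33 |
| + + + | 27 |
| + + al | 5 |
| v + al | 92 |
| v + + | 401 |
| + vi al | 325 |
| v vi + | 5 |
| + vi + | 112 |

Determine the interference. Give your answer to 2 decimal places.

0.33

The two most frequent reciprocal classes, v + + and + vi al, are the parental types, so the F1 was v + + / + vi al.
The two rarest classes, v vi + and + + al, are the double crossovers. Comparing them with the parentals, only the vi allele has switched, so vi is the middle locus and the order is al – vi – v.
al–vi: (204 + 10)/1000 = 0.2140; vi–v: (60 + 10)/1000 = 0.0700.
Expected DCO frequency = 0.2140 × 0.0700 ≈ 0.01498; observed = 10/1000 ≈ 0.01000.
Coefficient of coincidence = 0.01000/0.01498 ≈ 0.67; interference = 1 − 0.67 = 0.33.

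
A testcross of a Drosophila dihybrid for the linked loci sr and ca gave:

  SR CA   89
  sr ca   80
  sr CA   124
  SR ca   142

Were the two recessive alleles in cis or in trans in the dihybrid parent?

The two most frequent classes are SR ca (142) and sr CA (124); these are the parental (non-recombinant) types.
So the F1 carried SR ca on one chromosome and sr CA on the other — the recessive alleles are on opposite chromosomes (trans / repulsion).

trans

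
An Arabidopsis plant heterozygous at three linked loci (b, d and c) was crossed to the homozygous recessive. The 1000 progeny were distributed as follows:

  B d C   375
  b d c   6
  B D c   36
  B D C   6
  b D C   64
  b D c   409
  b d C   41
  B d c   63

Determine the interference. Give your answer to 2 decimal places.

0.03

The two most frequent reciprocal classes, B d C and b D c, are the parental types, so the F1 was B d C / b D c.
The two rarest classes, B D C and b d c, are the double crossovers. Comparing them with the parentals, only the d allele has switched, so d is the middle locus and the order is c – d – b.
c–d: (127 + 12)/1000 = 0.1390; d–b: (77 + 12)/1000 = 0.0890.
Expected DCO frequency = 0.1390 × 0.0890 ≈ 0.01237; observed = 12/1000 ≈ 0.01200.
Coefficient of coincidence = 0.01200/0.01237 ≈ 0.97; interference = 1 − 0.97 = 0.03.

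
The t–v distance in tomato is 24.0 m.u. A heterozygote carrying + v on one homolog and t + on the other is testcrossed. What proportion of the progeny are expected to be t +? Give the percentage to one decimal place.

38.0%

A map distance of 24.0 m.u. corresponds to a recombination frequency of 0.240.
The F1 is + v / t +, so t + is a parental gamete class with expected frequency (1 − r)/2 = 0.760/2 = 0.3800.
That is 0.3800 = 38.0% of the progeny.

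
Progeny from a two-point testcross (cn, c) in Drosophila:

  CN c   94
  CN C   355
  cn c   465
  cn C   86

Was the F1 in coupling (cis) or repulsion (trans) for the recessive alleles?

The two most frequent classes are CN C (355) and cn c (465); these are the parental (non-recombinant) types.
So the F1 carried CN C on one chromosome and cn c on the other — the recessive alleles are on the same chromosome (cis / coupling).

cis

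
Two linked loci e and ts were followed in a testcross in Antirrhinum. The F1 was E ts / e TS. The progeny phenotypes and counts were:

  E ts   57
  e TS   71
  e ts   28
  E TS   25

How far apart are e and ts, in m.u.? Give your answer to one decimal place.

The recombinant classes are E TS and e ts: 25 + 28 = 53.
Recombination frequency = 53/181 = 0.2928 ≈ 29.3%, i.e. 29.3 m.u.

29.3 m.u.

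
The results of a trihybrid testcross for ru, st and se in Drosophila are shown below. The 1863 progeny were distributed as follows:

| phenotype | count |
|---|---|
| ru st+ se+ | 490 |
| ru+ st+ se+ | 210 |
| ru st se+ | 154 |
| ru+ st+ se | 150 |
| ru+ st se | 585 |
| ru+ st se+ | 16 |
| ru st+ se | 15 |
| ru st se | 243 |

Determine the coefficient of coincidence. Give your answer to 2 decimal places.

The two most frequent reciprocal classes, ru+ st se and ru st+ se+, are the parental types, so the F1 was ru+ st se / ru st+ se+.
The two rarest classes, ru+ st se+ and ru st+ se, are the double crossovers. Comparing them with the parentals, only the se allele has switched, so se is the middle locus and the order is ru – se – st.
ru–se: (453 + 31)/1863 = 0.2598; se–st: (304 + 31)/1863 = 0.1798.
Expected DCO frequency = 0.2598 × 0.1798 ≈ 0.04671; observed = 31/1863 ≈ 0.01664.
Coefficient of coincidence = 0.01664/0.04671 ≈ 0.36.

0.36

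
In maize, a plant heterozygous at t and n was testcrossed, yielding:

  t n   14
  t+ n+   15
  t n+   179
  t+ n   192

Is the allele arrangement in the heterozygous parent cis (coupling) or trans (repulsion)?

The two most frequent classes are t+ n (192) and t n+ (179); these are the parental (non-recombinant) types.
So the F1 carried t+ n on one chromosome and t n+ on the other — the recessive alleles are on opposite chromosomes (trans / repulsion).

trans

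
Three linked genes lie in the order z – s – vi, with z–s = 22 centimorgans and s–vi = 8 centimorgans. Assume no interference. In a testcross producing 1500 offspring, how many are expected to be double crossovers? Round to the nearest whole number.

26

Map distances give recombination frequencies of 0.220 and 0.080 for the two intervals.
With no interference, expected double-crossover frequency = 0.220 × 0.080 = 0.01760.
Expected number = 0.01760 × 1500 = 26.40 ≈ 26.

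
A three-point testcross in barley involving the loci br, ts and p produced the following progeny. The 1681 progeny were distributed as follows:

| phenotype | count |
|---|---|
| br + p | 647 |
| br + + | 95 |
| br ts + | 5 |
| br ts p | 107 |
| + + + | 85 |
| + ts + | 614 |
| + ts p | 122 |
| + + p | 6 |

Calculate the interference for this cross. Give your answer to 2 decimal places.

0.60

The two most frequent reciprocal classes, + ts + and br + p, are the parental types, so the F1 was + ts + / br + p.
The two rarest classes, br ts + and + + p, are the double crossovers. Comparing them with the parentals, only the br allele has switched, so br is the middle locus and the order is p – br – ts.
p–br: (217 + 11)/1681 = 0.1356; br–ts: (192 + 11)/1681 = 0.1208.
Expected DCO frequency = 0.1356 × 0.1208 ≈ 0.01638; observed = 11/1681 ≈ 0.00654.
Coefficient of coincidence = 0.00654/0.01638 ≈ 0.40; interference = 1 − 0.40 = 0.60.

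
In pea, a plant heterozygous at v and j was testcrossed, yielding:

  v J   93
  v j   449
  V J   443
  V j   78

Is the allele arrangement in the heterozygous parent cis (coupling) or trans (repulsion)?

The two most frequent classes are V J (443) and v j (449); these are the parental (non-recombinant) types.
So the F1 carried V J on one chromosome and v j on the other — the recessive alleles are on the same chromosome (cis / coupling).

cis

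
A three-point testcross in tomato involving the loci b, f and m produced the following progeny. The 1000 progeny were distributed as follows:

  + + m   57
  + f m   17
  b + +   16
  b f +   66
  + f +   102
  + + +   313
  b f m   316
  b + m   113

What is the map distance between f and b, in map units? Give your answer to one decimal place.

The two most frequent reciprocal classes, + + + and b f m, are the parental types, so the F1 was + + + / b f m.
The two rarest classes, b + + and + f m, are the double crossovers. Comparing them with the parentals, only the b allele has switched, so b is the middle locus and the order is f – b – m.
Crossovers in the f–b interval produce the single-crossover classes + f + and b + m (102 + 113 = 215) plus the double crossovers (33).
RF(f–b) = (215 + 33) / 1000 = 248/1000 = 0.2480 → 24.8 map units.

24.8 map units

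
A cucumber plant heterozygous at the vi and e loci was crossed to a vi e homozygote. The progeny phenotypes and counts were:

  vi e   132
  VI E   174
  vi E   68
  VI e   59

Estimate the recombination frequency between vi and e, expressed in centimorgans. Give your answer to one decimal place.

29.3 centimorgans

The two most frequent classes, VI E (174) and vi e (132), are the parental types, so the F1 was VI E / vi e.
The recombinant classes are VI e and vi E: 59 + 68 = 127.
Recombination frequency = 127/433 = 0.2933 ≈ 29.3%, i.e. 29.3 centimorgans.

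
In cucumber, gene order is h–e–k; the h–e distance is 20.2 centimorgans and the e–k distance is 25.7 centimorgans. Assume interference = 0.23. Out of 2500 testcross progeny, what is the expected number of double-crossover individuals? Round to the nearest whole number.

Map distances give recombination frequencies of 0.202 and 0.257 for the two intervals.
With interference 0.23 (so coincidence = 0.77), expected double-crossover frequency = 0.202 × 0.257 × 0.77 = 0.03997.
Expected number = 0.03997 × 2500 = 99.93 ≈ 100.

100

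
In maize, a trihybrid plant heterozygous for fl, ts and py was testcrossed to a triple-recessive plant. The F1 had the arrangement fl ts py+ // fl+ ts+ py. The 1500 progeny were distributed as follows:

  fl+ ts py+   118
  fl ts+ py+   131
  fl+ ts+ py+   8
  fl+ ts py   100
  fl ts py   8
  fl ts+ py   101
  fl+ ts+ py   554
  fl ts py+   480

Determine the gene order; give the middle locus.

The two rarest classes, fl ts py and fl+ ts+ py+, are the double crossovers. Comparing them with the parentals, only the py allele has switched, so py is the middle locus and the order is fl – py – ts.

py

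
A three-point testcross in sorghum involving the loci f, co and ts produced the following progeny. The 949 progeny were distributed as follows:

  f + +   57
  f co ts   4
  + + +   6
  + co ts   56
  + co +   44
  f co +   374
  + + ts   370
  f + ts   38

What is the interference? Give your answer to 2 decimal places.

The two most frequent reciprocal classes, + + ts and f co +, are the parental types, so the F1 was + + ts / f co +.
The two rarest classes, + + + and f co ts, are the double crossovers. Comparing them with the parentals, only the ts allele has switched, so ts is the middle locus and the order is co – ts – f.
co–ts: (113 + 10)/949 = 0.1296; ts–f: (82 + 10)/949 = 0.0969.
Expected DCO frequency = 0.1296 × 0.0969 ≈ 0.01256; observed = 10/949 ≈ 0.01054.
Coefficient of coincidence = 0.01054/0.01256 ≈ 0.84; interference = 1 − 0.84 = 0.16.

0.16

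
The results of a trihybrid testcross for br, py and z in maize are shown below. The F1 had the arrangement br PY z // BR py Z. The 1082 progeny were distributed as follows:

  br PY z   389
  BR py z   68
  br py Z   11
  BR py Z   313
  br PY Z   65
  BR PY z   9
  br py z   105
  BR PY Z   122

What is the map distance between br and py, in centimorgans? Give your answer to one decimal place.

22.8 centimorgans

The two rarest classes, BR PY z and br py Z, are the double crossovers. Comparing them with the parentals, only the br allele has switched, so br is the middle locus and the order is z – br – py.
Crossovers in the br–py interval produce the single-crossover classes br py z and BR PY Z (105 + 122 = 227) plus the double crossovers (20).
RF(br–py) = (227 + 20) / 1082 = 247/1082 = 0.2283 → 22.8 centimorgans.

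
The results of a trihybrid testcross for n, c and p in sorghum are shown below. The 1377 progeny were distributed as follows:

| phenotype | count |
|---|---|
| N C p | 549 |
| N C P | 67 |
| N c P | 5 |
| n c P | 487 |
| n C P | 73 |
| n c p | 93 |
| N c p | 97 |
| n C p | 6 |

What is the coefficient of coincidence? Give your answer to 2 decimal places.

The two most frequent reciprocal classes, N C p and n c P, are the parental types, so the F1 was N C p / n c P.
The two rarest classes, n C p and N c P, are the double crossovers. Comparing them with the parentals, only the n allele has switched, so n is the middle locus and the order is p – n – c.
p–n: (160 + 11)/1377 = 0.1242; n–c: (170 + 11)/1377 = 0.1314.
Expected DCO frequency = 0.1242 × 0.1314 ≈ 0.01632; observed = 11/1377 ≈ 0.00799.
Coefficient of coincidence = 0.00799/0.01632 ≈ 0.49.

0.49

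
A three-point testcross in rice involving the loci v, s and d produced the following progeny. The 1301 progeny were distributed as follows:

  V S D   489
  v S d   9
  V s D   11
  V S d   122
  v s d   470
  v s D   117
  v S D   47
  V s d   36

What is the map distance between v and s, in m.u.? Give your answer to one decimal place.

7.9 m.u.

The two most frequent reciprocal classes, V S D and v s d, are the parental types, so the F1 was V S D / v s d.
The two rarest classes, V s D and v S d, are the double crossovers. Comparing them with the parentals, only the s allele has switched, so s is the middle locus and the order is v – s – d.
Crossovers in the v–s interval produce the single-crossover classes v S D and V s d (47 + 36 = 83) plus the double crossovers (20).
RF(v–s) = (83 + 20) / 1301 = 103/1301 = 0.0792 → 7.9 m.u.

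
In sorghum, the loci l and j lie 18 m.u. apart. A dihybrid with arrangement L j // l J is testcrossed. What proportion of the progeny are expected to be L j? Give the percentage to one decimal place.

A map distance of 18 m.u. corresponds to a recombination frequency of 0.180.
The F1 is L j / l J, so L j is a parental gamete class with expected frequency (1 − r)/2 = 0.820/2 = 0.4100.
That is 0.4100 = 41.0% of the progeny.

41.0%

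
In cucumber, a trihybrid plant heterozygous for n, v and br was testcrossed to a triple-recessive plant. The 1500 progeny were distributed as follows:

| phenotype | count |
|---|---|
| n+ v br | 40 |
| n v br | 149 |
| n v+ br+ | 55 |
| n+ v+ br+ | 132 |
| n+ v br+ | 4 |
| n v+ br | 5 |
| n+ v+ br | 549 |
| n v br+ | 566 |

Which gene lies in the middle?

n

The two most frequent reciprocal classes, n+ v+ br and n v br+, are the parental types, so the F1 was n+ v+ br / n v br+.
The two rarest classes, n v+ br and n+ v br+, are the double crossovers. Comparing them with the parentals, only the n allele has switched, so n is the middle locus and the order is v – n – br.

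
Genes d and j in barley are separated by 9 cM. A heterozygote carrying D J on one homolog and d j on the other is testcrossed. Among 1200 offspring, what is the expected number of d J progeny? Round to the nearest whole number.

A map distance of 9 cM corresponds to a recombination frequency of 0.090.
The F1 is D J / d j, so d J is a recombinant gamete class with expected frequency r/2 = 0.090/2 = 0.0450.
Expected number = 0.0450 × 1200 = 54.00 ≈ 54.

54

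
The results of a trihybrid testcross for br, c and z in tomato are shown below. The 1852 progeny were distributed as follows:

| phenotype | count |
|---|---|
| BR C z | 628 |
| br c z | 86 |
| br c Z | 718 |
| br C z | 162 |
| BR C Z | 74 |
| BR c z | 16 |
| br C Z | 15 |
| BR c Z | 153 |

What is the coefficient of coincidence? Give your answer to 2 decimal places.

The two most frequent reciprocal classes, br c Z and BR C z, are the parental types, so the F1 was br c Z / BR C z.
The two rarest classes, br C Z and BR c z, are the double crossovers. Comparing them with the parentals, only the c allele has switched, so c is the middle locus and the order is z – c – br.
z–c: (160 + 31)/1852 = 0.1031; c–br: (315 + 31)/1852 = 0.1868.
Expected DCO frequency = 0.1031 × 0.1868 ≈ 0.01926; observed = 31/1852 ≈ 0.01674.
Coefficient of coincidence = 0.01674/0.01926 ≈ 0.87.

0.87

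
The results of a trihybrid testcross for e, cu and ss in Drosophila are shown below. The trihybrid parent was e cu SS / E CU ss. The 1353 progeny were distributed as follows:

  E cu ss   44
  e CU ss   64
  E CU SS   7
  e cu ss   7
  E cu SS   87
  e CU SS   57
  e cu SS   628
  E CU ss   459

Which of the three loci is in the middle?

The two rarest classes, e cu ss and E CU SS, are the double crossovers. Comparing them with the parentals, only the ss allele has switched, so ss is the middle locus and the order is cu – ss – e.

ss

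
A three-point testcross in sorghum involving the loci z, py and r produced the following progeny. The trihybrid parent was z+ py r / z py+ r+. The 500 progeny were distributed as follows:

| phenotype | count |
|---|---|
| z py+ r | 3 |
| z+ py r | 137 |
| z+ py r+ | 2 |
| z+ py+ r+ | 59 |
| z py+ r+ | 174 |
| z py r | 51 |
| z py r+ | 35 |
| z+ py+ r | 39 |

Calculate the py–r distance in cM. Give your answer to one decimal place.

The two rarest classes, z+ py r+ and z py+ r, are the double crossovers. Comparing them with the parentals, only the r allele has switched, so r is the middle locus and the order is py – r – z.
Crossovers in the py–r interval produce the single-crossover classes z+ py+ r and z py r+ (39 + 35 = 74) plus the double crossovers (5).
RF(py–r) = (74 + 5) / 500 = 79/500 = 0.1580 → 15.8 cM.

15.8 cM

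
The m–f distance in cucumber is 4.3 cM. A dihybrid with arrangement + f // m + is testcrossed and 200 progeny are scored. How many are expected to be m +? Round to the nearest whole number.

A map distance of 4.3 cM corresponds to a recombination frequency of 0.043.
The F1 is + f / m +, so m + is a parental gamete class with expected frequency (1 − r)/2 = 0.957/2 = 0.4785.
Expected number = 0.4785 × 200 = 95.70 ≈ 96.

96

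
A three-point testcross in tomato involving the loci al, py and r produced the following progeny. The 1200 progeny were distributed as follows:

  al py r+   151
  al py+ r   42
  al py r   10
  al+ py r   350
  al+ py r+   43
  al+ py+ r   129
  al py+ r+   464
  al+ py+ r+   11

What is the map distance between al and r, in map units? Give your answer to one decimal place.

8.8 map units

The two most frequent reciprocal classes, al py+ r+ and al+ py r, are the parental types, so the F1 was al py+ r+ / al+ py r.
The two rarest classes, al+ py+ r+ and al py r, are the double crossovers. Comparing them with the parentals, only the al allele has switched, so al is the middle locus and the order is py – al – r.
Crossovers in the al–r interval produce the single-crossover classes al py+ r and al+ py r+ (42 + 43 = 85) plus the double crossovers (21).
RF(al–r) = (85 + 21) / 1200 = 106/1200 = 0.0883 → 8.8 map units.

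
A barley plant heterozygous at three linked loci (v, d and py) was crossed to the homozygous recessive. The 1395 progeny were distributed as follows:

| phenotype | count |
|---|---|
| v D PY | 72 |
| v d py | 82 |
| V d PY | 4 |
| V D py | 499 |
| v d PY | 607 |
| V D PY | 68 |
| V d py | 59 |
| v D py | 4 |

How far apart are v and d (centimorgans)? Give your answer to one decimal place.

The two most frequent reciprocal classes, V D py and v d PY, are the parental types, so the F1 was V D py / v d PY.
The two rarest classes, v D py and V d PY, are the double crossovers. Comparing them with the parentals, only the v allele has switched, so v is the middle locus and the order is d – v – py.
Crossovers in the d–v interval produce the single-crossover classes V d py and v D PY (59 + 72 = 131) plus the double crossovers (8).
RF(d–v) = (131 + 8) / 1395 = 139/1395 = 0.0996 → 10.0 centimorgans.

10.0 centimorgans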